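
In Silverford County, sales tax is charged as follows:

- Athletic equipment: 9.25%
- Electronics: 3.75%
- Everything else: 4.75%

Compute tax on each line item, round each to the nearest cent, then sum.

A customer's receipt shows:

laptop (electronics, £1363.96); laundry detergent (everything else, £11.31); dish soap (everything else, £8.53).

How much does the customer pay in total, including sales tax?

£1435.90

Laptop £1363.96: electronics → 3.75% → £51.15
Laundry detergent £11.31: everything else → 4.75% → £0.54
Dish soap £8.53: everything else → 4.75% → £0.41
Subtotal = £1383.80; tax = £52.10; total due = £1435.90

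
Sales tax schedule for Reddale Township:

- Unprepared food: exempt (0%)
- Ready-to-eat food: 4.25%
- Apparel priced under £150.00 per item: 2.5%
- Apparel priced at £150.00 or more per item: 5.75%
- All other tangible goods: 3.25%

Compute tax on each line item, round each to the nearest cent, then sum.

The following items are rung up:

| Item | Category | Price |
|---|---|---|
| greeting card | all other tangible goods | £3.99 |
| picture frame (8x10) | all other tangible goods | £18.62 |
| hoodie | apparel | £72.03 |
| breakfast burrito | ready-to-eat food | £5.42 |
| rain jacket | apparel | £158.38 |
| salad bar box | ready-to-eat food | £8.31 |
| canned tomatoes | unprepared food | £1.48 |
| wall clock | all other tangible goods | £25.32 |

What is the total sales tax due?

£13.05

Greeting card £3.99: all other tangible goods → 3.25% → £0.13
Picture frame (8x10) £18.62: all other tangible goods → 3.25% → £0.61
Hoodie £72.03: apparel, under £150.00 → 2.5% → £1.80
Breakfast burrito £5.42: ready-to-eat food → 4.25% → £0.23
Rain jacket £158.38: apparel, £150.00 or more → 5.75% → £9.11
Salad bar box £8.31: ready-to-eat food → 4.25% → £0.35
Canned tomatoes £1.48: unprepared food → 0% → £0.00
Wall clock £25.32: all other tangible goods → 3.25% → £0.82
Total tax = £0.13 + £0.61 + £1.80 + £0.23 + £9.11 + £0.35 + £0.82 = £13.05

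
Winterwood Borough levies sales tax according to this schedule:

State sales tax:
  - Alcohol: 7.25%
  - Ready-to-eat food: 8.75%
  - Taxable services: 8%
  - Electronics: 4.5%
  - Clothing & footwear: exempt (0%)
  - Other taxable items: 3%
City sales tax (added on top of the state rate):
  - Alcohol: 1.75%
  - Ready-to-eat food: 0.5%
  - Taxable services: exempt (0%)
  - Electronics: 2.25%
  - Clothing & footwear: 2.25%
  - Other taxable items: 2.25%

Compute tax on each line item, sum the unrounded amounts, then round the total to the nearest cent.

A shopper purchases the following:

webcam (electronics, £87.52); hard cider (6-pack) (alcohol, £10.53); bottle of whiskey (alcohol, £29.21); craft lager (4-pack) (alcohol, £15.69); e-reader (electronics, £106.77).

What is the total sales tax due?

Webcam £87.52: electronics → 4.5% + 2.25% city = 6.75% → £5.9076
Hard cider (6-pack) £10.53: alcohol → 7.25% + 1.75% city = 9% → £0.9477
Bottle of whiskey £29.21: alcohol → 7.25% + 1.75% city = 9% → £2.6289
Craft lager (4-pack) £15.69: alcohol → 7.25% + 1.75% city = 9% → £1.4121
E-reader £106.77: electronics → 4.5% + 2.25% city = 6.75% → £7.206975
Unrounded tax sum = £18.103275 → £18.10

£18.10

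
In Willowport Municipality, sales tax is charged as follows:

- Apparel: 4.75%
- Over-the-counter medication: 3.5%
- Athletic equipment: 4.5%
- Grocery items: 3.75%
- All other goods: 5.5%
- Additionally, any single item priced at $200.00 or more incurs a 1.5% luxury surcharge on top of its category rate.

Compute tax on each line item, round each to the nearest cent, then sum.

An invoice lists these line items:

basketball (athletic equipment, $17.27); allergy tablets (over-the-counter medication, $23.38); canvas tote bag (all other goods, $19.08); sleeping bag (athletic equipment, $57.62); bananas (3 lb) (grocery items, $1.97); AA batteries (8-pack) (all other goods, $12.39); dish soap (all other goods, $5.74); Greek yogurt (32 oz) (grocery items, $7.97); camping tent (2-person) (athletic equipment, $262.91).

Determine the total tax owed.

Basketball $17.27: athletic equipment → 4.5% → $0.78
Allergy tablets $23.38: over-the-counter medication → 3.5% → $0.82
Canvas tote bag $19.08: all other goods → 5.5% → $1.05
Sleeping bag $57.62: athletic equipment → 4.5% → $2.59
Bananas (3 lb) $1.97: grocery items → 3.75% → $0.07
AA batteries (8-pack) $12.39: all other goods → 5.5% → $0.68
Dish soap $5.74: all other goods → 5.5% → $0.32
Greek yogurt (32 oz) $7.97: grocery items → 3.75% → $0.30
Camping tent (2-person) $262.91: athletic equipment → 4.5% + 1.5% surcharge = 6% → $15.77
Total tax = $0.78 + $0.82 + $1.05 + $2.59 + $0.07 + $0.68 + $0.32 + $0.30 + $15.77 = $22.38

$22.38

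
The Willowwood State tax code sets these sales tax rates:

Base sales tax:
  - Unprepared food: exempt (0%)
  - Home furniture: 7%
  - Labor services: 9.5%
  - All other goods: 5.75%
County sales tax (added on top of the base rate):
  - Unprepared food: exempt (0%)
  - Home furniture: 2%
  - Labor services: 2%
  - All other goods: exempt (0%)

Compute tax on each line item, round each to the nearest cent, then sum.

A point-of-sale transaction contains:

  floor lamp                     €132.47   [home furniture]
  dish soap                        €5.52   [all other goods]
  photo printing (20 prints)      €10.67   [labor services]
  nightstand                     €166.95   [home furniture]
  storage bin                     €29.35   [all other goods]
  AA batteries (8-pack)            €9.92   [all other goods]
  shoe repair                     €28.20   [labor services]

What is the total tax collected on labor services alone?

€4.47

Photo printing (20 prints) €10.67: labor services → 9.5% + 2% county = 11.5% → €1.23
Shoe repair €28.20: labor services → 9.5% + 2% county = 11.5% → €3.24
Tax on labor services = €1.23 + €3.24 = €4.47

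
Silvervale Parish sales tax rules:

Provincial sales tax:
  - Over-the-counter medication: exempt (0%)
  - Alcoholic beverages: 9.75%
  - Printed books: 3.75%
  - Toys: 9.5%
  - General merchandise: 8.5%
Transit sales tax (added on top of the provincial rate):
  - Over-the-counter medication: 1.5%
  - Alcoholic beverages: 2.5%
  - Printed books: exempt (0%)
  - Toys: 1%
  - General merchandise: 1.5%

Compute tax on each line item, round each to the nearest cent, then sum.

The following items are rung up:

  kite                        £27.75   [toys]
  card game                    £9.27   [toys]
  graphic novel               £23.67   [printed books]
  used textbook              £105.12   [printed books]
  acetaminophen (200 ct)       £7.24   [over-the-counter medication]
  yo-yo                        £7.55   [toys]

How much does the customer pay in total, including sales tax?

£190.21

Kite £27.75: toys → 9.5% + 1% transit = 10.5% → £2.91
Card game £9.27: toys → 9.5% + 1% transit = 10.5% → £0.97
Graphic novel £23.67: printed books → 3.75% + 0% transit = 3.75% → £0.89
Used textbook £105.12: printed books → 3.75% + 0% transit = 3.75% → £3.94
Acetaminophen (200 ct) £7.24: over-the-counter medication → 0% + 1.5% transit = 1.5% → £0.11
Yo-yo £7.55: toys → 9.5% + 1% transit = 10.5% → £0.79
Subtotal = £180.60; tax = £9.61; total due = £190.21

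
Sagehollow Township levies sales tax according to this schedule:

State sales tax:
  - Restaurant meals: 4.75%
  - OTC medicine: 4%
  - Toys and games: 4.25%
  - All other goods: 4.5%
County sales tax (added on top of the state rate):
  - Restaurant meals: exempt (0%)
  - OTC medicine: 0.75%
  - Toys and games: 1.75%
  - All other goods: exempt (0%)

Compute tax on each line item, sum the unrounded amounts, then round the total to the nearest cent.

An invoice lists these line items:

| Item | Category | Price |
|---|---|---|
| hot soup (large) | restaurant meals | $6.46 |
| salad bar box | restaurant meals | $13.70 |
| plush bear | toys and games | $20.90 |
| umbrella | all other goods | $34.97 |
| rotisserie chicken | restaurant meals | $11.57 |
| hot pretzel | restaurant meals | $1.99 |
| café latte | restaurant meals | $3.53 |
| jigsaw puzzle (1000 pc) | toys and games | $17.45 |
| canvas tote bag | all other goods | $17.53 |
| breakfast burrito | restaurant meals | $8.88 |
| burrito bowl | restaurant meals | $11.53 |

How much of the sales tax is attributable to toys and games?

$2.30

Plush bear $20.90: toys and games → 4.25% + 1.75% county = 6% → $1.254
Jigsaw puzzle (1000 pc) $17.45: toys and games → 4.25% + 1.75% county = 6% → $1.047
Tax on toys and games: unrounded sum = $2.301 → $2.30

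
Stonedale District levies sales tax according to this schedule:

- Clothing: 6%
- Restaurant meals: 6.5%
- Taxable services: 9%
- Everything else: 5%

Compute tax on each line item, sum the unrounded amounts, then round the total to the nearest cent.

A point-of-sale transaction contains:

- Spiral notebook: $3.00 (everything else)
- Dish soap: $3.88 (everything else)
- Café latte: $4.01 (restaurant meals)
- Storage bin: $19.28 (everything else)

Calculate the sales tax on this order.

$1.57

Spiral notebook $3.00: everything else → 5% → $0.15
Dish soap $3.88: everything else → 5% → $0.194
Café latte $4.01: restaurant meals → 6.5% → $0.26065
Storage bin $19.28: everything else → 5% → $0.964
Unrounded tax sum = $1.56865 → $1.57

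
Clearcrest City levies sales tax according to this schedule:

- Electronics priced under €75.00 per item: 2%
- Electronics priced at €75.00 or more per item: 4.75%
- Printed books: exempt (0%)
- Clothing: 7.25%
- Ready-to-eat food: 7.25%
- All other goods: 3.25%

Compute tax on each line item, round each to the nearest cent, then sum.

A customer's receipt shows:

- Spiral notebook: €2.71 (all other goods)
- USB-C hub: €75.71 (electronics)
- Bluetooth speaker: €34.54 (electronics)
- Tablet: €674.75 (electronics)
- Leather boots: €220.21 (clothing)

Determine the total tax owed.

€52.40

Spiral notebook €2.71: all other goods → 3.25% → €0.09
USB-C hub €75.71: electronics, €75.00 or more → 4.75% → €3.60
Bluetooth speaker €34.54: electronics, under €75.00 → 2% → €0.69
Tablet €674.75: electronics, €75.00 or more → 4.75% → €32.05
Leather boots €220.21: clothing → 7.25% → €15.97
Total tax = €0.09 + €3.60 + €0.69 + €32.05 + €15.97 = €52.40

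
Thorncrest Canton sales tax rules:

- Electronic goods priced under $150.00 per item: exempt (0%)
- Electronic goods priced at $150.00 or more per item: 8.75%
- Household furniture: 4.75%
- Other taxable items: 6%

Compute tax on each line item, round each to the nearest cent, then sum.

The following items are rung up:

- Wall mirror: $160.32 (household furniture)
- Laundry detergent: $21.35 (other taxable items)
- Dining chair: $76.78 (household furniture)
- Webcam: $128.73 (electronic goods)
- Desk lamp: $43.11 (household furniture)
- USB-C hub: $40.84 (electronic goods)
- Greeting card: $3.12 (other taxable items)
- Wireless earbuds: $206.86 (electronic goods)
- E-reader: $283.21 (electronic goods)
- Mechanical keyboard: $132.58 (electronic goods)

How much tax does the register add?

Wall mirror $160.32: household furniture → 4.75% → $7.62
Laundry detergent $21.35: other taxable items → 6% → $1.28
Dining chair $76.78: household furniture → 4.75% → $3.65
Webcam $128.73: electronic goods, under $150.00 → 0% → $0.00
Desk lamp $43.11: household furniture → 4.75% → $2.05
USB-C hub $40.84: electronic goods, under $150.00 → 0% → $0.00
Greeting card $3.12: other taxable items → 6% → $0.19
Wireless earbuds $206.86: electronic goods, $150.00 or more → 8.75% → $18.10
E-reader $283.21: electronic goods, $150.00 or more → 8.75% → $24.78
Mechanical keyboard $132.58: electronic goods, under $150.00 → 0% → $0.00
Total tax = $7.62 + $1.28 + $3.65 + $2.05 + $0.19 + $18.10 + $24.78 = $57.67

$57.67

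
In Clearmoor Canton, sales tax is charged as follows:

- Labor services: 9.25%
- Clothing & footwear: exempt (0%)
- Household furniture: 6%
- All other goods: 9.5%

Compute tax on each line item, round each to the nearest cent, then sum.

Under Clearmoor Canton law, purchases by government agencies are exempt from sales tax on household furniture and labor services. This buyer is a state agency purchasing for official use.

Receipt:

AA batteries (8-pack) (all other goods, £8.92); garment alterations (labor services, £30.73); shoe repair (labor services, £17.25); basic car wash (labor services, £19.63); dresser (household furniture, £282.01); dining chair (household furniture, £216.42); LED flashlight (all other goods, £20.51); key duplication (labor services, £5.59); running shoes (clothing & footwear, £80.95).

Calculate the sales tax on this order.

£2.80

AA batteries (8-pack) £8.92: all other goods → 9.5% → £0.85
Garment alterations £30.73: labor services, buyer-exempt → 0% → £0.00
Shoe repair £17.25: labor services, buyer-exempt → 0% → £0.00
Basic car wash £19.63: labor services, buyer-exempt → 0% → £0.00
Dresser £282.01: household furniture, buyer-exempt → 0% → £0.00
Dining chair £216.42: household furniture, buyer-exempt → 0% → £0.00
LED flashlight £20.51: all other goods → 9.5% → £1.95
Key duplication £5.59: labor services, buyer-exempt → 0% → £0.00
Running shoes £80.95: clothing & footwear → 0% → £0.00
Total tax = £0.85 + £1.95 = £2.80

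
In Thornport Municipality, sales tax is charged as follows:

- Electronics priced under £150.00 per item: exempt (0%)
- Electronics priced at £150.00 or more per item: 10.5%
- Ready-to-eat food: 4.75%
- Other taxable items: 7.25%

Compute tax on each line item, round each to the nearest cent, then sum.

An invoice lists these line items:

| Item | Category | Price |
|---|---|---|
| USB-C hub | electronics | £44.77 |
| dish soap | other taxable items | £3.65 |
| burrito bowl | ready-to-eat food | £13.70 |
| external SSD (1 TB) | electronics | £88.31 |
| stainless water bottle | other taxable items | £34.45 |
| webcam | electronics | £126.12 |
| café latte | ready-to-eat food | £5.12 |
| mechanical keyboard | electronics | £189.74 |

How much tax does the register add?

£23.57

USB-C hub £44.77: electronics, under £150.00 → 0% → £0.00
Dish soap £3.65: other taxable items → 7.25% → £0.26
Burrito bowl £13.70: ready-to-eat food → 4.75% → £0.65
External SSD (1 TB) £88.31: electronics, under £150.00 → 0% → £0.00
Stainless water bottle £34.45: other taxable items → 7.25% → £2.50
Webcam £126.12: electronics, under £150.00 → 0% → £0.00
Café latte £5.12: ready-to-eat food → 4.75% → £0.24
Mechanical keyboard £189.74: electronics, £150.00 or more → 10.5% → £19.92
Total tax = £0.26 + £0.65 + £2.50 + £0.24 + £19.92 = £23.57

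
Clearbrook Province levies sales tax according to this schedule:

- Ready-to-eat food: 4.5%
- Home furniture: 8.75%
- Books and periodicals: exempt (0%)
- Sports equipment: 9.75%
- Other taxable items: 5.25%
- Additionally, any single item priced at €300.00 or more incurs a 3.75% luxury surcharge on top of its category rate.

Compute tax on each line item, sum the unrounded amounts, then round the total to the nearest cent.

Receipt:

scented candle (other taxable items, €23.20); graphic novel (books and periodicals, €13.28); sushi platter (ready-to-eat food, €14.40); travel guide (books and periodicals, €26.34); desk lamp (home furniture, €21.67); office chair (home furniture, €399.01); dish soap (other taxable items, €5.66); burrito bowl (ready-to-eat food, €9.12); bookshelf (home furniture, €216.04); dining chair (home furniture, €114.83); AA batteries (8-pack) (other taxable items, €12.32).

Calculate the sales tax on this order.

€83.94

Scented candle €23.20: other taxable items → 5.25% → €1.218
Graphic novel €13.28: books and periodicals → 0% → €0.00
Sushi platter €14.40: ready-to-eat food → 4.5% → €0.648
Travel guide €26.34: books and periodicals → 0% → €0.00
Desk lamp €21.67: home furniture → 8.75% → €1.896125
Office chair €399.01: home furniture → 8.75% + 3.75% surcharge = 12.5% → €49.87625
Dish soap €5.66: other taxable items → 5.25% → €0.29715
Burrito bowl €9.12: ready-to-eat food → 4.5% → €0.4104
Bookshelf €216.04: home furniture → 8.75% → €18.9035
Dining chair €114.83: home furniture → 8.75% → €10.047625
AA batteries (8-pack) €12.32: other taxable items → 5.25% → €0.6468
Unrounded tax sum = €83.94385 → €83.94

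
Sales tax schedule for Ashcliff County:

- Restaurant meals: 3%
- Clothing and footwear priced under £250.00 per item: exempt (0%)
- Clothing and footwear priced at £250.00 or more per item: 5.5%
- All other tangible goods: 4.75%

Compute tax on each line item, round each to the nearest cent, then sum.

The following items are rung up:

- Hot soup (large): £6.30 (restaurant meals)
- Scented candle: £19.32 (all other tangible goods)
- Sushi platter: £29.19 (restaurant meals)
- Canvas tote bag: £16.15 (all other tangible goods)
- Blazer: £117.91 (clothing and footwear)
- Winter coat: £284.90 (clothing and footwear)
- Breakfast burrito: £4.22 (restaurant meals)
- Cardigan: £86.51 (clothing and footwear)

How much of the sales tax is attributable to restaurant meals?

£1.20

Hot soup (large) £6.30: restaurant meals → 3% → £0.19
Sushi platter £29.19: restaurant meals → 3% → £0.88
Breakfast burrito £4.22: restaurant meals → 3% → £0.13
Tax on restaurant meals = £0.19 + £0.88 + £0.13 = £1.20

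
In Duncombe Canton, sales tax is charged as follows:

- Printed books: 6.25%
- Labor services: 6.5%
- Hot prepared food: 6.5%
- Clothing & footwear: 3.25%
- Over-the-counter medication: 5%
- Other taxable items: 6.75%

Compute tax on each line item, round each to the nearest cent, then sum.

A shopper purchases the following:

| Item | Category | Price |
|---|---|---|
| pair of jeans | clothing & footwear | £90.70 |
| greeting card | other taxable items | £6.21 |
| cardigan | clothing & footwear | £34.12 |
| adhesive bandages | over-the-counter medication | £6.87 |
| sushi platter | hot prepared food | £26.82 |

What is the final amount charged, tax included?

Pair of jeans £90.70: clothing & footwear → 3.25% → £2.95
Greeting card £6.21: other taxable items → 6.75% → £0.42
Cardigan £34.12: clothing & footwear → 3.25% → £1.11
Adhesive bandages £6.87: over-the-counter medication → 5% → £0.34
Sushi platter £26.82: hot prepared food → 6.5% → £1.74
Subtotal = £164.72; tax = £6.56; total due = £171.28

£171.28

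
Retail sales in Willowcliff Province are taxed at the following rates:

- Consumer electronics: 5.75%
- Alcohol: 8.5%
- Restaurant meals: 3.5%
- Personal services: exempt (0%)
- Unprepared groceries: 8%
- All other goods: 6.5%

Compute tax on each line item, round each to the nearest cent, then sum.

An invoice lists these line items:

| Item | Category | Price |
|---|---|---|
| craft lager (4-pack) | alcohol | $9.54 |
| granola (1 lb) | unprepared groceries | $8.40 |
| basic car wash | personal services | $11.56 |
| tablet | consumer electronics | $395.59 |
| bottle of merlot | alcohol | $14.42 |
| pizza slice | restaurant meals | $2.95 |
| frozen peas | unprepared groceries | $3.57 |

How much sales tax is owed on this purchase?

Craft lager (4-pack) $9.54: alcohol → 8.5% → $0.81
Granola (1 lb) $8.40: unprepared groceries → 8% → $0.67
Basic car wash $11.56: personal services → 0% → $0.00
Tablet $395.59: consumer electronics → 5.75% → $22.75
Bottle of merlot $14.42: alcohol → 8.5% → $1.23
Pizza slice $2.95: restaurant meals → 3.5% → $0.10
Frozen peas $3.57: unprepared groceries → 8% → $0.29
Total tax = $0.81 + $0.67 + $22.75 + $1.23 + $0.10 + $0.29 = $25.85

$25.85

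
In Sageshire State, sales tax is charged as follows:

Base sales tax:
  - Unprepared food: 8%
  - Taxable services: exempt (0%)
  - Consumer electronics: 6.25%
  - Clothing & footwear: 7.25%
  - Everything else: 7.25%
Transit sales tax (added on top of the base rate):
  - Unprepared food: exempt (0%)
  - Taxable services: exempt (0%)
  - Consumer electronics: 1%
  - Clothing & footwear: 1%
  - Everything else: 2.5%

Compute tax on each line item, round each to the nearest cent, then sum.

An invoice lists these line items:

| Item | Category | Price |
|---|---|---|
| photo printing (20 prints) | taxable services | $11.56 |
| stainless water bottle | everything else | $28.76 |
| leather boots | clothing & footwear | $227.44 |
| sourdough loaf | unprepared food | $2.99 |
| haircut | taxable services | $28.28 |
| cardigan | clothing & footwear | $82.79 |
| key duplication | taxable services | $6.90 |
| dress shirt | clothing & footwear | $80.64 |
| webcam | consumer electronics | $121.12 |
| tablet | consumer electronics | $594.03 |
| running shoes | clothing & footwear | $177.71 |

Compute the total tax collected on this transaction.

Photo printing (20 prints) $11.56: taxable services → 0% + 0% transit = 0% → $0.00
Stainless water bottle $28.76: everything else → 7.25% + 2.5% transit = 9.75% → $2.80
Leather boots $227.44: clothing & footwear → 7.25% + 1% transit = 8.25% → $18.76
Sourdough loaf $2.99: unprepared food → 8% + 0% transit = 8% → $0.24
Haircut $28.28: taxable services → 0% + 0% transit = 0% → $0.00
Cardigan $82.79: clothing & footwear → 7.25% + 1% transit = 8.25% → $6.83
Key duplication $6.90: taxable services → 0% + 0% transit = 0% → $0.00
Dress shirt $80.64: clothing & footwear → 7.25% + 1% transit = 8.25% → $6.65
Webcam $121.12: consumer electronics → 6.25% + 1% transit = 7.25% → $8.78
Tablet $594.03: consumer electronics → 6.25% + 1% transit = 7.25% → $43.07
Running shoes $177.71: clothing & footwear → 7.25% + 1% transit = 8.25% → $14.66
Total tax = $2.80 + $18.76 + $0.24 + $6.83 + $6.65 + $8.78 + $43.07 + $14.66 = $101.79

$101.79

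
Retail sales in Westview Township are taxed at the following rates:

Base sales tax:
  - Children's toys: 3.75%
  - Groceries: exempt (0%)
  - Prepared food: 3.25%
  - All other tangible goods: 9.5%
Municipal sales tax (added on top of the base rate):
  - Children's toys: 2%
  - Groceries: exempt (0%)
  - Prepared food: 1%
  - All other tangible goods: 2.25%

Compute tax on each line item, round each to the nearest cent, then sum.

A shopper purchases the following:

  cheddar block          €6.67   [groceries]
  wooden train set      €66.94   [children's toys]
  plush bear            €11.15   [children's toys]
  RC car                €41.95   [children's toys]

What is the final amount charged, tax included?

Cheddar block €6.67: groceries → 0% + 0% municipal = 0% → €0.00
Wooden train set €66.94: children's toys → 3.75% + 2% municipal = 5.75% → €3.85
Plush bear €11.15: children's toys → 3.75% + 2% municipal = 5.75% → €0.64
RC car €41.95: children's toys → 3.75% + 2% municipal = 5.75% → €2.41
Subtotal = €126.71; tax = €6.90; total due = €133.61

€133.61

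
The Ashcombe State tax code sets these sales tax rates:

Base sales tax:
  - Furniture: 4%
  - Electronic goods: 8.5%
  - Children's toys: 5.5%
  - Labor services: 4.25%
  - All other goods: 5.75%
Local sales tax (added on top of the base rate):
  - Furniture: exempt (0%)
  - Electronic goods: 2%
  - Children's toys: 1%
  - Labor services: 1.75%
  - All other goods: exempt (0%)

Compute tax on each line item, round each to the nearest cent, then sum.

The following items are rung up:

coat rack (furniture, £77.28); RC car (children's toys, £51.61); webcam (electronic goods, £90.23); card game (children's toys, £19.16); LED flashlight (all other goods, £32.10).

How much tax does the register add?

£19.01

Coat rack £77.28: furniture → 4% + 0% local = 4% → £3.09
RC car £51.61: children's toys → 5.5% + 1% local = 6.5% → £3.35
Webcam £90.23: electronic goods → 8.5% + 2% local = 10.5% → £9.47
Card game £19.16: children's toys → 5.5% + 1% local = 6.5% → £1.25
LED flashlight £32.10: all other goods → 5.75% + 0% local = 5.75% → £1.85
Total tax = £3.09 + £3.35 + £9.47 + £1.25 + £1.85 = £19.01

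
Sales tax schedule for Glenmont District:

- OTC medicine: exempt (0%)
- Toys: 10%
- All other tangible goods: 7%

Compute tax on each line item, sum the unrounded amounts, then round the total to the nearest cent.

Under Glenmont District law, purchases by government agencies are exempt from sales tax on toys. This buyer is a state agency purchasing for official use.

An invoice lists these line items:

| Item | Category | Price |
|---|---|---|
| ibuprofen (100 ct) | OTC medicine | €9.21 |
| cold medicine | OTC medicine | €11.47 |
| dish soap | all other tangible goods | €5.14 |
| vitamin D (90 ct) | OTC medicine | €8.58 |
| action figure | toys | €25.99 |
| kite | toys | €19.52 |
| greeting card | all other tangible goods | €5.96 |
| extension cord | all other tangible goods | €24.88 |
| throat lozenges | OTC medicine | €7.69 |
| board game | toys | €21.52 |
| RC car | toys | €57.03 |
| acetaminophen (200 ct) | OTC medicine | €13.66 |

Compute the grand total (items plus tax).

€213.17

Ibuprofen (100 ct) €9.21: OTC medicine → 0% → €0.00
Cold medicine €11.47: OTC medicine → 0% → €0.00
Dish soap €5.14: all other tangible goods → 7% → €0.3598
Vitamin D (90 ct) €8.58: OTC medicine → 0% → €0.00
Action figure €25.99: toys, buyer-exempt → 0% → €0.00
Kite €19.52: toys, buyer-exempt → 0% → €0.00
Greeting card €5.96: all other tangible goods → 7% → €0.4172
Extension cord €24.88: all other tangible goods → 7% → €1.7416
Throat lozenges €7.69: OTC medicine → 0% → €0.00
Board game €21.52: toys, buyer-exempt → 0% → €0.00
RC car €57.03: toys, buyer-exempt → 0% → €0.00
Acetaminophen (200 ct) €13.66: OTC medicine → 0% → €0.00
Subtotal = €210.65; unrounded tax = €2.5186 → €2.52; total due = €213.17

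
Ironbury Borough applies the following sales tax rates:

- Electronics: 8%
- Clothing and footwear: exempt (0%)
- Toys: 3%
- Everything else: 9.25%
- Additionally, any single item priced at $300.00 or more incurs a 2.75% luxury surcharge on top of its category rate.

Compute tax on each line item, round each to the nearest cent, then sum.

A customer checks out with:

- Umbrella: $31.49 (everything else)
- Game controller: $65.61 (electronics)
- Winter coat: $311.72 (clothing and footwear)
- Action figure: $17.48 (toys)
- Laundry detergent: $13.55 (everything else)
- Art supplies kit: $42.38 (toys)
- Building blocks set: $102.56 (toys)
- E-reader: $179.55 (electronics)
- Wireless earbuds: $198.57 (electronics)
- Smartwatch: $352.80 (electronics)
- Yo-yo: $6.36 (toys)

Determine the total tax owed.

$91.22

Umbrella $31.49: everything else → 9.25% → $2.91
Game controller $65.61: electronics → 8% → $5.25
Winter coat $311.72: clothing and footwear → 0% + 2.75% surcharge = 2.75% → $8.57
Action figure $17.48: toys → 3% → $0.52
Laundry detergent $13.55: everything else → 9.25% → $1.25
Art supplies kit $42.38: toys → 3% → $1.27
Building blocks set $102.56: toys → 3% → $3.08
E-reader $179.55: electronics → 8% → $14.36
Wireless earbuds $198.57: electronics → 8% → $15.89
Smartwatch $352.80: electronics → 8% + 2.75% surcharge = 10.75% → $37.93
Yo-yo $6.36: toys → 3% → $0.19
Total tax = $2.91 + $5.25 + $8.57 + $0.52 + $1.25 + $1.27 + $3.08 + $14.36 + $15.89 + $37.93 + $0.19 = $91.22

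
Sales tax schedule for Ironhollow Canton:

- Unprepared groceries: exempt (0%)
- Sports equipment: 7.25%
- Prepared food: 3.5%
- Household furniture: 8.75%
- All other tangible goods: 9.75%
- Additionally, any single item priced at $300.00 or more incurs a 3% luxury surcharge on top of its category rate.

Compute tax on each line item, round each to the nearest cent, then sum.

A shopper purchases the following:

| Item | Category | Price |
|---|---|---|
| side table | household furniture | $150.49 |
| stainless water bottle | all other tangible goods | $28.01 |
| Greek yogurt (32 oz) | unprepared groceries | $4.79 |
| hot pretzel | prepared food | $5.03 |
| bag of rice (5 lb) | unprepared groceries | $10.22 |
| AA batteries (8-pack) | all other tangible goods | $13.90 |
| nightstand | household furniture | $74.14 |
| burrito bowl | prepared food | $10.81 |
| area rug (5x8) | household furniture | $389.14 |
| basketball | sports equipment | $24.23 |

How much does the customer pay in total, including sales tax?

$782.55

Side table $150.49: household furniture → 8.75% → $13.17
Stainless water bottle $28.01: all other tangible goods → 9.75% → $2.73
Greek yogurt (32 oz) $4.79: unprepared groceries → 0% → $0.00
Hot pretzel $5.03: prepared food → 3.5% → $0.18
Bag of rice (5 lb) $10.22: unprepared groceries → 0% → $0.00
AA batteries (8-pack) $13.90: all other tangible goods → 9.75% → $1.36
Nightstand $74.14: household furniture → 8.75% → $6.49
Burrito bowl $10.81: prepared food → 3.5% → $0.38
Area rug (5x8) $389.14: household furniture → 8.75% + 3% surcharge = 11.75% → $45.72
Basketball $24.23: sports equipment → 7.25% → $1.76
Subtotal = $710.76; tax = $71.79; total due = $782.55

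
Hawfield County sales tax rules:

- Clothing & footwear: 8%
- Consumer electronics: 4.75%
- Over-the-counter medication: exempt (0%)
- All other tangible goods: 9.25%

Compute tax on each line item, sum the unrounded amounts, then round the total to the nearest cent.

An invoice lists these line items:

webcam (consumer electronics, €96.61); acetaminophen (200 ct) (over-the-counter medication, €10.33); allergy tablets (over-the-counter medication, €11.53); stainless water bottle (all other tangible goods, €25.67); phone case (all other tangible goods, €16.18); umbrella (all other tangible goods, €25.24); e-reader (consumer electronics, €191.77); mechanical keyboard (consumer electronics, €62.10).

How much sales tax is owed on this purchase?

€22.85

Webcam €96.61: consumer electronics → 4.75% → €4.588975
Acetaminophen (200 ct) €10.33: over-the-counter medication → 0% → €0.00
Allergy tablets €11.53: over-the-counter medication → 0% → €0.00
Stainless water bottle €25.67: all other tangible goods → 9.25% → €2.374475
Phone case €16.18: all other tangible goods → 9.25% → €1.49665
Umbrella €25.24: all other tangible goods → 9.25% → €2.3347
E-reader €191.77: consumer electronics → 4.75% → €9.109075
Mechanical keyboard €62.10: consumer electronics → 4.75% → €2.94975
Unrounded tax sum = €22.853625 → €22.85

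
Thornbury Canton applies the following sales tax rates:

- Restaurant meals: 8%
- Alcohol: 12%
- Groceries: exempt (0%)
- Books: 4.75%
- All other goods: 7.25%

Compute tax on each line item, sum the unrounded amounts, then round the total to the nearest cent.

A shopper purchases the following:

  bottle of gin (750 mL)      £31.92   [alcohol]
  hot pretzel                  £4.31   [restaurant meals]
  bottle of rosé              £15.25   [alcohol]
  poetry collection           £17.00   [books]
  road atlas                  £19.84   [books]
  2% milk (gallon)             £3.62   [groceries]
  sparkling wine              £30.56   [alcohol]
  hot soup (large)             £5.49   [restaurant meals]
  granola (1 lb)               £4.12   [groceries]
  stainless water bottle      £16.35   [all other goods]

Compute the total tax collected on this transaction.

Bottle of gin (750 mL) £31.92: alcohol → 12% → £3.8304
Hot pretzel £4.31: restaurant meals → 8% → £0.3448
Bottle of rosé £15.25: alcohol → 12% → £1.83
Poetry collection £17.00: books → 4.75% → £0.8075
Road atlas £19.84: books → 4.75% → £0.9424
2% milk (gallon) £3.62: groceries → 0% → £0.00
Sparkling wine £30.56: alcohol → 12% → £3.6672
Hot soup (large) £5.49: restaurant meals → 8% → £0.4392
Granola (1 lb) £4.12: groceries → 0% → £0.00
Stainless water bottle £16.35: all other goods → 7.25% → £1.185375
Unrounded tax sum = £13.046875 → £13.05

£13.05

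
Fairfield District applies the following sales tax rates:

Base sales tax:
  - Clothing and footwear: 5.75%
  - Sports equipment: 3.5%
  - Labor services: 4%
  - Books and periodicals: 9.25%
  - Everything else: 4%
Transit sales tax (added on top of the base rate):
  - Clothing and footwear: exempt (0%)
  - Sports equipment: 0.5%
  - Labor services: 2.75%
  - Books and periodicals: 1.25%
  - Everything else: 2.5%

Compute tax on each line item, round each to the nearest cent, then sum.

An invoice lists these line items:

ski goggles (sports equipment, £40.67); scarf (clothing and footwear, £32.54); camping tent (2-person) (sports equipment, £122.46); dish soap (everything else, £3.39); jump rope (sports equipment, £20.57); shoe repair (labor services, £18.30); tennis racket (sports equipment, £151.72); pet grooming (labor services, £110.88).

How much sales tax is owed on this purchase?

£24.23

Ski goggles £40.67: sports equipment → 3.5% + 0.5% transit = 4% → £1.63
Scarf £32.54: clothing and footwear → 5.75% + 0% transit = 5.75% → £1.87
Camping tent (2-person) £122.46: sports equipment → 3.5% + 0.5% transit = 4% → £4.90
Dish soap £3.39: everything else → 4% + 2.5% transit = 6.5% → £0.22
Jump rope £20.57: sports equipment → 3.5% + 0.5% transit = 4% → £0.82
Shoe repair £18.30: labor services → 4% + 2.75% transit = 6.75% → £1.24
Tennis racket £151.72: sports equipment → 3.5% + 0.5% transit = 4% → £6.07
Pet grooming £110.88: labor services → 4% + 2.75% transit = 6.75% → £7.48
Total tax = £1.63 + £1.87 + £4.90 + £0.22 + £0.82 + £1.24 + £6.07 + £7.48 = £24.23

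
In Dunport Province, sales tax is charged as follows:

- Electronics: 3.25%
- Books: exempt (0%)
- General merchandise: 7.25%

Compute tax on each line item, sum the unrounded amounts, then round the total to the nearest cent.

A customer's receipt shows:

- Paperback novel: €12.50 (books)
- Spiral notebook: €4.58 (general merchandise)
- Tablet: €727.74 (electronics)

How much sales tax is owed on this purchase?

Paperback novel €12.50: books → 0% → €0.00
Spiral notebook €4.58: general merchandise → 7.25% → €0.33205
Tablet €727.74: electronics → 3.25% → €23.65155
Unrounded tax sum = €23.9836 → €23.98

€23.98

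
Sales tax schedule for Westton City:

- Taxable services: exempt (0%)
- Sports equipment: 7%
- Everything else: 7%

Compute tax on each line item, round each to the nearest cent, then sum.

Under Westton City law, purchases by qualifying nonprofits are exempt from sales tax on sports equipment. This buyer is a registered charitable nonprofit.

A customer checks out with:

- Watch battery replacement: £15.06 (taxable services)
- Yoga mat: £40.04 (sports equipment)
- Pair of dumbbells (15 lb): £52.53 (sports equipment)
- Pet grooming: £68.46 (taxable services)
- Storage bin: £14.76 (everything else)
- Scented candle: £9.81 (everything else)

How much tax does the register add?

Watch battery replacement £15.06: taxable services → 0% → £0.00
Yoga mat £40.04: sports equipment, buyer-exempt → 0% → £0.00
Pair of dumbbells (15 lb) £52.53: sports equipment, buyer-exempt → 0% → £0.00
Pet grooming £68.46: taxable services → 0% → £0.00
Storage bin £14.76: everything else → 7% → £1.03
Scented candle £9.81: everything else → 7% → £0.69
Total tax = £1.03 + £0.69 = £1.72

£1.72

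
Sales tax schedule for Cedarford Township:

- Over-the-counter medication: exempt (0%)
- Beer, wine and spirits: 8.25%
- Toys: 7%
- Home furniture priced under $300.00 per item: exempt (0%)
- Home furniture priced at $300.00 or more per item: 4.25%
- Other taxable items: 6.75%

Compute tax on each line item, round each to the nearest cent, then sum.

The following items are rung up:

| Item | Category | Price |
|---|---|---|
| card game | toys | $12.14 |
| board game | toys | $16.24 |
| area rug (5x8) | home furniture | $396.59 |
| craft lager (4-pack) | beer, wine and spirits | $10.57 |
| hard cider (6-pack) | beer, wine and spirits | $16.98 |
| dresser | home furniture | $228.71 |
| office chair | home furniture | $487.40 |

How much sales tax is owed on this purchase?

Card game $12.14: toys → 7% → $0.85
Board game $16.24: toys → 7% → $1.14
Area rug (5x8) $396.59: home furniture, $300.00 or more → 4.25% → $16.86
Craft lager (4-pack) $10.57: beer, wine and spirits → 8.25% → $0.87
Hard cider (6-pack) $16.98: beer, wine and spirits → 8.25% → $1.40
Dresser $228.71: home furniture, under $300.00 → 0% → $0.00
Office chair $487.40: home furniture, $300.00 or more → 4.25% → $20.71
Total tax = $0.85 + $1.14 + $16.86 + $0.87 + $1.40 + $20.71 = $41.83

$41.83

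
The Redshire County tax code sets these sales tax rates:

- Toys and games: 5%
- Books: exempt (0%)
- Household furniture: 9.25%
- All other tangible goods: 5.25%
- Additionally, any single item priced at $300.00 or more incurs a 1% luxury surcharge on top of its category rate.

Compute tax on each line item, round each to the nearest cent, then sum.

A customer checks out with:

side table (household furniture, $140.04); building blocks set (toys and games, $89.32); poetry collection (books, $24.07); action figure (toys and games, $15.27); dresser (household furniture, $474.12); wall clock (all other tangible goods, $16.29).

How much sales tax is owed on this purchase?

Side table $140.04: household furniture → 9.25% → $12.95
Building blocks set $89.32: toys and games → 5% → $4.47
Poetry collection $24.07: books → 0% → $0.00
Action figure $15.27: toys and games → 5% → $0.76
Dresser $474.12: household furniture → 9.25% + 1% surcharge = 10.25% → $48.60
Wall clock $16.29: all other tangible goods → 5.25% → $0.86
Total tax = $12.95 + $4.47 + $0.76 + $48.60 + $0.86 = $67.64

$67.64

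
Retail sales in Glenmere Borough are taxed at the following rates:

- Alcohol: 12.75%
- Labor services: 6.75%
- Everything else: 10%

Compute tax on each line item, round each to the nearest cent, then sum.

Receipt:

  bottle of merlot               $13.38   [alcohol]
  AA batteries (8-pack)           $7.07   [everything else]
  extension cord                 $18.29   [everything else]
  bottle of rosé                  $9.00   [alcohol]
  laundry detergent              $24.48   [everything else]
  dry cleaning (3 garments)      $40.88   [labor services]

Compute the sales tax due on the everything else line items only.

$4.99

AA batteries (8-pack) $7.07: everything else → 10% → $0.71
Extension cord $18.29: everything else → 10% → $1.83
Laundry detergent $24.48: everything else → 10% → $2.45
Tax on everything else = $0.71 + $1.83 + $2.45 = $4.99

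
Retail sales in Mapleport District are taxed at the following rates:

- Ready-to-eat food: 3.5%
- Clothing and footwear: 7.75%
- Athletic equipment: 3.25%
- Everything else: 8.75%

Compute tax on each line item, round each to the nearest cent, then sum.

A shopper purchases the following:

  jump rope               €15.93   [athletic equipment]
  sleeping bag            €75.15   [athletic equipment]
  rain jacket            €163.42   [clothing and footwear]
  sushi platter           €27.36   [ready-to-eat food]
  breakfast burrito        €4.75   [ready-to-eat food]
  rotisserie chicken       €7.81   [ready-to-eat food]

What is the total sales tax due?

Jump rope €15.93: athletic equipment → 3.25% → €0.52
Sleeping bag €75.15: athletic equipment → 3.25% → €2.44
Rain jacket €163.42: clothing and footwear → 7.75% → €12.67
Sushi platter €27.36: ready-to-eat food → 3.5% → €0.96
Breakfast burrito €4.75: ready-to-eat food → 3.5% → €0.17
Rotisserie chicken €7.81: ready-to-eat food → 3.5% → €0.27
Total tax = €0.52 + €2.44 + €12.67 + €0.96 + €0.17 + €0.27 = €17.03

€17.03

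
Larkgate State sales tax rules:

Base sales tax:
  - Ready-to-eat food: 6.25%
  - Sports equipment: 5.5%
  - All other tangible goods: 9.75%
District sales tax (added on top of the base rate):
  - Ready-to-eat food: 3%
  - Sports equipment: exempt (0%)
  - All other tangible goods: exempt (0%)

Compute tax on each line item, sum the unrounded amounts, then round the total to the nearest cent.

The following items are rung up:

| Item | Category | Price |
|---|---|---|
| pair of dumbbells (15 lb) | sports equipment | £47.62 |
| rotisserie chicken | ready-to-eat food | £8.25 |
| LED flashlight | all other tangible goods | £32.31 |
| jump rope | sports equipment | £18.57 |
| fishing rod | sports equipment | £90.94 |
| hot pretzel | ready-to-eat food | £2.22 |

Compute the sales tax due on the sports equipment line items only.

£8.64

Pair of dumbbells (15 lb) £47.62: sports equipment → 5.5% + 0% district = 5.5% → £2.6191
Jump rope £18.57: sports equipment → 5.5% + 0% district = 5.5% → £1.02135
Fishing rod £90.94: sports equipment → 5.5% + 0% district = 5.5% → £5.0017
Tax on sports equipment: unrounded sum = £8.64215 → £8.64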